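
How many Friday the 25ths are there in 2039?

Check the 25th of each month of 2039: Jan 25: Tue, Feb 25: Fri, Mar 25: Fri, Apr 25: Mon, May 25: Wed, Jun 25: Sat, Jul 25: Mon, Aug 25: Thu, Sep 25: Sun, Oct 25: Tue, Nov 25: Fri, Dec 25: Sun.
Friday occurs in February, March, November — 3 months.

3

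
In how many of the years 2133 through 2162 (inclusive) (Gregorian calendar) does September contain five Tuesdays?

September has 30 days; it has five Tuesdays when Tuesday falls among the first (month-length − 28) days — i.e. when September 1 is one of Tuesday/Monday.
September 1 by year: 2133:Tue✓ 2134:Wed 2135:Thu 2136:Sat 2137:Sun 2138:Mon✓ 2139:Tue✓ 2140:Thu 2141:Fri 2142:Sat 2143:Sun 2144:Tue✓ 2145:Wed 2146:Thu 2147:Fri 2148:Sun 2149:Mon✓ 2150:Tue✓ 2151:Wed 2152:Fri 2153:Sat 2154:Sun 2155:Mon✓ 2156:Wed 2157:Thu 2158:Fri 2159:Sat 2160:Mon✓ 2161:Tue✓ 2162:Wed
Years with five Tuesdays: 2133, 2138, 2139, 2144, 2149, 2150, 2155, 2160, 2161 → 9.

9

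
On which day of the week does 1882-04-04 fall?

Tuesday

January 1, 1882 is a Sunday.
April 4 is day 94 of the year, i.e. 93 days after Jan 1.
93 mod 7 = 2, so advance 2 weekdays from Sunday: Tuesday.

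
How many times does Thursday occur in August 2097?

5

August 2097 has 31 days and begins on Thursday.
The first Thursday is August 1.
Thursdays fall on 1, 8, 15, 22, 29 — that's 5.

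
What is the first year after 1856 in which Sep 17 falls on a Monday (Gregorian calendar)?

1860

From one year to the next, a fixed date's weekday advances by 1, or by 2 when a Feb 29 lies between the two dates.
1856: September 17 is Wednesday.
1857: Thursday (+1)
1858: Friday (+1)
1859: Saturday (+1)
1860: Monday (+2)
Sep 17 falls on a Monday in 1860.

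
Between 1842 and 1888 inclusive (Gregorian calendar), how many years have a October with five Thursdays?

19

October has 31 days; it has five Thursdays when Thursday falls among the first (month-length − 28) days — i.e. when October 1 is one of Thursday/Wednesday/Tuesday.
October 1 by year: 1842:Sat 1843:Sun 1844:Tue✓ 1845:Wed✓ 1846:Thu✓ 1847:Fri 1848:Sun 1849:Mon 1850:Tue✓ 1851:Wed✓ 1852:Fri 1853:Sat 1854:Sun 1855:Mon 1856:Wed✓ …(17 more)… 1874:Thu✓ 1875:Fri 1876:Sun 1877:Mon 1878:Tue✓ 1879:Wed✓ 1880:Fri 1881:Sat 1882:Sun 1883:Mon 1884:Wed✓ 1885:Thu✓ 1886:Fri 1887:Sat 1888:Mon
Years with five Thursdays: 1844, 1845, 1846, 1850, 1851, 1856, 1857, 1861, 1862, 1863, 1867, 1868, 1872, 1873, 1874, 1878, 1879, 1884, 1885 → 19.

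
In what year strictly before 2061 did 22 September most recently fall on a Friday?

From one year to the next, a fixed date's weekday advances by 1, or by 2 when a Feb 29 lies between the two dates.
2061: September 22 is Thursday.
2060: Wednesday (−1)
2059: Monday (−2)
2058: Sunday (−1)
2057: Saturday (−1)
2056: Friday (−1)
22 September falls on a Friday in 2056.

2056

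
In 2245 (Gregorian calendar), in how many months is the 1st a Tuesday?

Check the 1st of each month of 2245: Jan 1: Wed, Feb 1: Sat, Mar 1: Sat, Apr 1: Tue, May 1: Thu, Jun 1: Sun, Jul 1: Tue, Aug 1: Fri, Sep 1: Mon, Oct 1: Wed, Nov 1: Sat, Dec 1: Mon.
Tuesday occurs in April, July — 2 months.

2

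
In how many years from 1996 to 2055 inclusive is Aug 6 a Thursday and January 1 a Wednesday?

2

Check each year's weekday for Aug 6 and January 1:
  1996: Tue/Mon  1997: Wed/Wed  1998: Thu/Thu  1999: Fri/Fri  2000: Sun/Sat  2001: Mon/Mon  2002: Tue/Tue  2003: Wed/Wed  2004: Fri/Thu  2005: Sat/Sat  2006: Sun/Sun  2007: Mon/Mon  2008: Wed/Tue  2009: Thu/Thu  …(32 more)…  2042: Wed/Wed  2043: Thu/Thu  2044: Sat/Fri  2045: Sun/Sun  2046: Mon/Mon  2047: Tue/Tue  2048: Thu/Wed ✓  2049: Fri/Fri  2050: Sat/Sat  2051: Sun/Sun  2052: Tue/Mon  2053: Wed/Wed  2054: Thu/Thu  2055: Fri/Fri
Both conditions hold in: 2020, 2048 — 2.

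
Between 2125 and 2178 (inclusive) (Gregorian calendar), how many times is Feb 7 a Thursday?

Track Feb 7's weekday year by year (advancing +1, or +2 across a Feb 29):
  2125: Wed  2126: Thu (+1) ✓  2127: Fri (+1)  2128: Sat (+1)  2129: Mon (+2)
  2130: Tue (+1)  2131: Wed (+1)  2132: Thu (+1) ✓  2133: Sat (+2)  2134: Sun (+1)
  2135: Mon (+1)  2136: Tue (+1)  2137: Thu (+2) ✓  2138: Fri (+1)  … (26 more years) …
  2165: Thu (+2) ✓  2166: Fri (+1)  2167: Sat (+1)  2168: Sun (+1)  2169: Tue (+2)
  2170: Wed (+1)  2171: Thu (+1) ✓  2172: Fri (+1)  2173: Sun (+2)  2174: Mon (+1)
  2175: Tue (+1)  2176: Wed (+1)  2177: Fri (+2)  2178: Sat (+1)
Thursday years: 2126, 2132, 2137, 2143, 2154, 2160, 2165, 2171 — 8 in total.

8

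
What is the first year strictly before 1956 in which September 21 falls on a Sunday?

From one year to the next, a fixed date's weekday advances by 1, or by 2 when a Feb 29 lies between the two dates.
1956: September 21 is Friday.
1955: Wednesday (−2)
1954: Tuesday (−1)
1953: Monday (−1)
1952: Sunday (−1)
September 21 falls on a Sunday in 1952.

1952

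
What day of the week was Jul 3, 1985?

Wednesday

January 1, 1985 is a Tuesday.
July 3 is day 184 of the year, i.e. 183 days after Jan 1.
183 mod 7 = 1, so advance 1 weekday from Tuesday: Wednesday.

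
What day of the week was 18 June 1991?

January 1, 1991 is a Tuesday.
June 18 is day 169 of the year, i.e. 168 days after Jan 1.
168 mod 7 = 0, so advance 0 weekdays from Tuesday: Tuesday.

Tuesday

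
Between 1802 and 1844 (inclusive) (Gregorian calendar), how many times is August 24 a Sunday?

Track August 24's weekday year by year (advancing +1, or +2 across a Feb 29):
  1802: Tue  1803: Wed (+1)  1804: Fri (+2)  1805: Sat (+1)  1806: Sun (+1) ✓
  1807: Mon (+1)  1808: Wed (+2)  1809: Thu (+1)  1810: Fri (+1)  1811: Sat (+1)
  1812: Mon (+2)  1813: Tue (+1)  1814: Wed (+1)  1815: Thu (+1)  … (15 more years) …
  1831: Wed (+1)  1832: Fri (+2)  1833: Sat (+1)  1834: Sun (+1) ✓  1835: Mon (+1)
  1836: Wed (+2)  1837: Thu (+1)  1838: Fri (+1)  1839: Sat (+1)  1840: Mon (+2)
  1841: Tue (+1)  1842: Wed (+1)  1843: Thu (+1)  1844: Sat (+2)
Sunday years: 1806, 1817, 1823, 1828, 1834 — 5 in total.

5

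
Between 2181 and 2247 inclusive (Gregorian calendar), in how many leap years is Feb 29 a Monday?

3

Leap years in 2181–2247: 15 of them.
Feb 29 weekday advances by 5 (mod 7) from one leap year to the next four years later (or differs when a century non-leap intervenes).
Leap-day weekdays: 2184:Sun 2188:Fri 2192:Wed 2196:Mon✓ 2204:Wed 2208:Mon✓ 2212:Sat 2216:Thu 2220:Tue 2224:Sun 2228:Fri 2232:Wed 2236:Mon✓ 2240:Sat 2244:Thu
Monday: 2196, 2208, 2236 → 3.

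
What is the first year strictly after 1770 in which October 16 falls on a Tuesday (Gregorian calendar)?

1781

From one year to the next, a fixed date's weekday advances by 1, or by 2 when a Feb 29 lies between the two dates.
1770: October 16 is Tuesday.
1771: Wednesday (+1)
1772: Friday (+2)
1773: Saturday (+1)
1774: Sunday (+1)
1775: Monday (+1)
1776: Wednesday (+2)
1777: Thursday (+1)
1778: Friday (+1)
1779: Saturday (+1)
1780: Monday (+2)
1781: Tuesday (+1)
October 16 falls on a Tuesday in 1781.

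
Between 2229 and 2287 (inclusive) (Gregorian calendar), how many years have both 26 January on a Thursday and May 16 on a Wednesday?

Check each year's weekday for 26 January and May 16:
  2229: Mon/Sat  2230: Tue/Sun  2231: Wed/Mon  2232: Thu/Wed ✓  2233: Sat/Thu  2234: Sun/Fri  2235: Mon/Sat  2236: Tue/Mon  2237: Thu/Tue  2238: Fri/Wed  2239: Sat/Thu  2240: Sun/Sat  2241: Tue/Sun  2242: Wed/Mon  …(31 more)…  2274: Mon/Sat  2275: Tue/Sun  2276: Wed/Tue  2277: Fri/Wed  2278: Sat/Thu  2279: Sun/Fri  2280: Mon/Sun  2281: Wed/Mon  2282: Thu/Tue  2283: Fri/Wed  2284: Sat/Fri  2285: Mon/Sat  2286: Tue/Sun  2287: Wed/Mon
Both conditions hold in: 2232, 2260 — 2.

2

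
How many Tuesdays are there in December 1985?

5

December 1985 has 31 days and begins on Sunday.
The first Tuesday is December 3.
Tuesdays fall on 3, 10, 17, 24, 31 — that's 5.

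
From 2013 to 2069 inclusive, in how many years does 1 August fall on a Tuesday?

8

Track 1 August's weekday year by year (advancing +1, or +2 across a Feb 29):
  2013: Thu  2014: Fri (+1)  2015: Sat (+1)  2016: Mon (+2)  2017: Tue (+1) ✓
  2018: Wed (+1)  2019: Thu (+1)  2020: Sat (+2)  2021: Sun (+1)  2022: Mon (+1)
  2023: Tue (+1) ✓  2024: Thu (+2)  2025: Fri (+1)  2026: Sat (+1)  … (29 more years) …
  2056: Tue (+2) ✓  2057: Wed (+1)  2058: Thu (+1)  2059: Fri (+1)  2060: Sun (+2)
  2061: Mon (+1)  2062: Tue (+1) ✓  2063: Wed (+1)  2064: Fri (+2)  2065: Sat (+1)
  2066: Sun (+1)  2067: Mon (+1)  2068: Wed (+2)  2069: Thu (+1)
Tuesday years: 2017, 2023, 2028, 2034, 2045, 2051, 2056, 2062 — 8 in total.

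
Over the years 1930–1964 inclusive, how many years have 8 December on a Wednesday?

4

Track 8 December's weekday year by year (advancing +1, or +2 across a Feb 29):
  1930: Mon  1931: Tue (+1)  1932: Thu (+2)  1933: Fri (+1)  1934: Sat (+1)
  1935: Sun (+1)  1936: Tue (+2)  1937: Wed (+1) ✓  1938: Thu (+1)  1939: Fri (+1)
  1940: Sun (+2)  1941: Mon (+1)  1942: Tue (+1)  1943: Wed (+1) ✓  … (7 more years) …
  1951: Sat (+1)  1952: Mon (+2)  1953: Tue (+1)  1954: Wed (+1) ✓  1955: Thu (+1)
  1956: Sat (+2)  1957: Sun (+1)  1958: Mon (+1)  1959: Tue (+1)  1960: Thu (+2)
  1961: Fri (+1)  1962: Sat (+1)  1963: Sun (+1)  1964: Tue (+2)
Wednesday years: 1937, 1943, 1948, 1954 — 4 in total.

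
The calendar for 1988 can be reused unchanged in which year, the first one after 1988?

Two years share a calendar iff Jan 1 falls on the same weekday and both are leap or both are common. 1988: Jan 1 is Friday, leap year.
1989: Jan 1 Sunday, common
1990: Jan 1 Monday, common
1991: Jan 1 Tuesday, common
1992: Jan 1 Wednesday, leap
1993: Jan 1 Friday, common
1994: Jan 1 Saturday, common
1995: Jan 1 Sunday, common
1996: Jan 1 Monday, leap
1997: Jan 1 Wednesday, common
1998: Jan 1 Thursday, common
1999: Jan 1 Friday, common
2000: Jan 1 Saturday, leap
2001: Jan 1 Monday, common
2002: Jan 1 Tuesday, common
2003: Jan 1 Wednesday, common
2004: Jan 1 Thursday, leap
2005: Jan 1 Saturday, common
2006: Jan 1 Sunday, common
2007: Jan 1 Monday, common
2008: Jan 1 Tuesday, leap
2009: Jan 1 Thursday, common
2010: Jan 1 Friday, common
2011: Jan 1 Saturday, common
2012: Jan 1 Sunday, leap
2013: Jan 1 Tuesday, common
2014: Jan 1 Wednesday, common
2015: Jan 1 Thursday, common
2016: Jan 1 Friday, leap
2016 matches on both conditions.

2016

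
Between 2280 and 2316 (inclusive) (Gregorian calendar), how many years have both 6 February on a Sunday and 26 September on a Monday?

4

Check each year's weekday for 6 February and 26 September:
  2280: Fri/Sun  2281: Sun/Mon ✓  2282: Mon/Tue  2283: Tue/Wed  2284: Wed/Fri  2285: Fri/Sat  2286: Sat/Sun  2287: Sun/Mon ✓  2288: Mon/Wed  2289: Wed/Thu  2290: Thu/Fri  2291: Fri/Sat  2292: Sat/Mon  2293: Mon/Tue  …(9 more)…  2303: Fri/Sat  2304: Sat/Mon  2305: Mon/Tue  2306: Tue/Wed  2307: Wed/Thu  2308: Thu/Sat  2309: Sat/Sun  2310: Sun/Mon ✓  2311: Mon/Tue  2312: Tue/Thu  2313: Thu/Fri  2314: Fri/Sat  2315: Sat/Sun  2316: Sun/Tue
Both conditions hold in: 2281, 2287, 2298, 2310 — 4.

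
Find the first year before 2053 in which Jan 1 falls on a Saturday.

Jan 1 advances by 2 weekdays after a leap year and by 1 after a common year.
2053: Jan 1 is Wednesday.
2052: Monday (leap)
2051: Sunday
2050: Saturday
2050 begins on a Saturday

2050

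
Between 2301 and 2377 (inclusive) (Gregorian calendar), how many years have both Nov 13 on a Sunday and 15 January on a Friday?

3

Check each year's weekday for Nov 13 and 15 January:
  2301: Wed/Tue  2302: Thu/Wed  2303: Fri/Thu  2304: Sun/Fri ✓  2305: Mon/Sun  2306: Tue/Mon  2307: Wed/Tue  2308: Fri/Wed  2309: Sat/Fri  2310: Sun/Sat  2311: Mon/Sun  2312: Wed/Mon  2313: Thu/Wed  2314: Fri/Thu  …(49 more)…  2364: Fri/Wed  2365: Sat/Fri  2366: Sun/Sat  2367: Mon/Sun  2368: Wed/Mon  2369: Thu/Wed  2370: Fri/Thu  2371: Sat/Fri  2372: Mon/Sat  2373: Tue/Mon  2374: Wed/Tue  2375: Thu/Wed  2376: Sat/Thu  2377: Sun/Sat
Both conditions hold in: 2304, 2332, 2360 — 3.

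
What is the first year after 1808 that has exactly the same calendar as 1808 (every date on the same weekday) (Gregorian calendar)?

1836

Two years share a calendar iff Jan 1 falls on the same weekday and both are leap or both are common. 1808: Jan 1 is Friday, leap year.
1809: Jan 1 Sunday, common
1810: Jan 1 Monday, common
1811: Jan 1 Tuesday, common
1812: Jan 1 Wednesday, leap
1813: Jan 1 Friday, common
1814: Jan 1 Saturday, common
1815: Jan 1 Sunday, common
1816: Jan 1 Monday, leap
1817: Jan 1 Wednesday, common
1818: Jan 1 Thursday, common
1819: Jan 1 Friday, common
1820: Jan 1 Saturday, leap
1821: Jan 1 Monday, common
1822: Jan 1 Tuesday, common
1823: Jan 1 Wednesday, common
1824: Jan 1 Thursday, leap
1825: Jan 1 Saturday, common
1826: Jan 1 Sunday, common
1827: Jan 1 Monday, common
1828: Jan 1 Tuesday, leap
1829: Jan 1 Thursday, common
1830: Jan 1 Friday, common
1831: Jan 1 Saturday, common
1832: Jan 1 Sunday, leap
1833: Jan 1 Tuesday, common
1834: Jan 1 Wednesday, common
1835: Jan 1 Thursday, common
1836: Jan 1 Friday, leap
1836 matches on both conditions.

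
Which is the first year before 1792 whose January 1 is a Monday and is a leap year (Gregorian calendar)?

Jan 1 advances by 2 weekdays after a leap year and by 1 after a common year.
1792: Jan 1 is Sunday (leap).
1791: Saturday
1790: Friday
1789: Thursday
1788: Tuesday (leap)
1787: Monday
1786: Sunday
1785: Saturday
1784: Thursday (leap)
1783: Wednesday
1782: Tuesday
1781: Monday
1780: Saturday (leap)
1779: Friday
1778: Thursday
1777: Wednesday
1776: Monday (leap)
1776 begins on a Monday and is a leap year.

1776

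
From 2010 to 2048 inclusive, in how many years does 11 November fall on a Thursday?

Track 11 November's weekday year by year (advancing +1, or +2 across a Feb 29):
  2010: Thu ✓  2011: Fri (+1)  2012: Sun (+2)  2013: Mon (+1)  2014: Tue (+1)
  2015: Wed (+1)  2016: Fri (+2)  2017: Sat (+1)  2018: Sun (+1)  2019: Mon (+1)
  2020: Wed (+2)  2021: Thu (+1) ✓  2022: Fri (+1)  2023: Sat (+1)  … (11 more years) …
  2035: Sun (+1)  2036: Tue (+2)  2037: Wed (+1)  2038: Thu (+1) ✓  2039: Fri (+1)
  2040: Sun (+2)  2041: Mon (+1)  2042: Tue (+1)  2043: Wed (+1)  2044: Fri (+2)
  2045: Sat (+1)  2046: Sun (+1)  2047: Mon (+1)  2048: Wed (+2)
Thursday years: 2010, 2021, 2027, 2032, 2038 — 5 in total.

5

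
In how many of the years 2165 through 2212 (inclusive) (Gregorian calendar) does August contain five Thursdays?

21

August has 31 days; it has five Thursdays when Thursday falls among the first (month-length − 28) days — i.e. when August 1 is one of Thursday/Wednesday/Tuesday.
August 1 by year: 2165:Thu✓ 2166:Fri 2167:Sat 2168:Mon 2169:Tue✓ 2170:Wed✓ 2171:Thu✓ 2172:Sat 2173:Sun 2174:Mon 2175:Tue✓ 2176:Thu✓ 2177:Fri 2178:Sat 2179:Sun …(18 more)… 2198:Wed✓ 2199:Thu✓ 2200:Fri 2201:Sat 2202:Sun 2203:Mon 2204:Wed✓ 2205:Thu✓ 2206:Fri 2207:Sat 2208:Mon 2209:Tue✓ 2210:Wed✓ 2211:Thu✓ 2212:Sat
Years with five Thursdays: 2165, 2169, 2170, 2171, 2175, 2176, 2180, 2181, 2182, 2186, 2187, 2192, 2193, 2197, 2198, 2199, 2204, 2205, 2209, 2210, 2211 → 21.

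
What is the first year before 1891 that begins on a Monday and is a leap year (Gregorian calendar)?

Jan 1 advances by 2 weekdays after a leap year and by 1 after a common year.
1891: Jan 1 is Thursday.
1890: Wednesday
1889: Tuesday
1888: Sunday (leap)
1887: Saturday
1886: Friday
1885: Thursday
1884: Tuesday (leap)
1883: Monday
1882: Sunday
1881: Saturday
1880: Thursday (leap)
1879: Wednesday
1878: Tuesday
1877: Monday
1876: Saturday (leap)
1875: Friday
1874: Thursday
1873: Wednesday
1872: Monday (leap)
1872 begins on a Monday and is a leap year.

1872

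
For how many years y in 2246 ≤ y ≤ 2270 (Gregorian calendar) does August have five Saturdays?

10

August has 31 days; it has five Saturdays when Saturday falls among the first (month-length − 28) days — i.e. when August 1 is one of Saturday/Friday/Thursday.
August 1 by year: 2246:Sat✓ 2247:Sun 2248:Tue 2249:Wed 2250:Thu✓ 2251:Fri✓ 2252:Sun 2253:Mon 2254:Tue 2255:Wed 2256:Fri✓ 2257:Sat✓ 2258:Sun 2259:Mon 2260:Wed 2261:Thu✓ 2262:Fri✓ 2263:Sat✓ 2264:Mon 2265:Tue 2266:Wed 2267:Thu✓ 2268:Sat✓ 2269:Sun 2270:Mon
Years with five Saturdays: 2246, 2250, 2251, 2256, 2257, 2261, 2262, 2263, 2267, 2268 → 10.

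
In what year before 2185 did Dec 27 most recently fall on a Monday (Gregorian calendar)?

From one year to the next, a fixed date's weekday advances by 1, or by 2 when a Feb 29 lies between the two dates.
2185: December 27 is Tuesday.
2184: Monday (−1)
Dec 27 falls on a Monday in 2184.

2184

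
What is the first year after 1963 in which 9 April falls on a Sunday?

From one year to the next, a fixed date's weekday advances by 1, or by 2 when a Feb 29 lies between the two dates.
1963: April 9 is Tuesday.
1964: Thursday (+2)
1965: Friday (+1)
1966: Saturday (+1)
1967: Sunday (+1)
9 April falls on a Sunday in 1967.

1967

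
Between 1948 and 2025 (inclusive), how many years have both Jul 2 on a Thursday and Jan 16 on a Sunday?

Check each year's weekday for Jul 2 and Jan 16:
  1948: Fri/Fri  1949: Sat/Sun  1950: Sun/Mon  1951: Mon/Tue  1952: Wed/Wed  1953: Thu/Fri  1954: Fri/Sat  1955: Sat/Sun  1956: Mon/Mon  1957: Tue/Wed  1958: Wed/Thu  1959: Thu/Fri  1960: Sat/Sat  1961: Sun/Mon  …(50 more)…  2012: Mon/Mon  2013: Tue/Wed  2014: Wed/Thu  2015: Thu/Fri  2016: Sat/Sat  2017: Sun/Mon  2018: Mon/Tue  2019: Tue/Wed  2020: Thu/Thu  2021: Fri/Sat  2022: Sat/Sun  2023: Sun/Mon  2024: Tue/Tue  2025: Wed/Thu
Both conditions hold in: no year — 0.

0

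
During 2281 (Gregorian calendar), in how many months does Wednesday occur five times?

4

A month of length L has five Wednesdays iff its first Wednesday is on day ≤ L−28 (so day 1–3 in a 31-day month, 1–2 in a 30-day month, day 1 in a leap February).
Checking each month of 2281: Jan starts Sat (31d); Feb starts Tue (28d); Mar starts Tue (31d) ✓; Apr starts Fri (30d); May starts Sun (31d); Jun starts Wed (30d) ✓; Jul starts Fri (31d); Aug starts Mon (31d) ✓; Sep starts Thu (30d); Oct starts Sat (31d); Nov starts Tue (30d) ✓; Dec starts Thu (31d).
Five-Wednesday months: March, June, August, November → 4.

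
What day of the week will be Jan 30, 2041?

Wednesday

January 1, 2041 is a Tuesday.
January 30 is day 30 of the year, i.e. 29 days after Jan 1.
29 mod 7 = 1, so advance 1 weekday from Tuesday: Wednesday.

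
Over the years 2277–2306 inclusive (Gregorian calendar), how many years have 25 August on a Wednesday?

Track 25 August's weekday year by year (advancing +1, or +2 across a Feb 29):
  2277: Sat  2278: Sun (+1)  2279: Mon (+1)  2280: Wed (+2) ✓  2281: Thu (+1)
  2282: Fri (+1)  2283: Sat (+1)  2284: Mon (+2)  2285: Tue (+1)  2286: Wed (+1) ✓
  2287: Thu (+1)  2288: Sat (+2)  2289: Sun (+1)  2290: Mon (+1)  2291: Tue (+1)
  2292: Thu (+2)  2293: Fri (+1)  2294: Sat (+1)  2295: Sun (+1)  2296: Tue (+2)
  2297: Wed (+1) ✓  2298: Thu (+1)  2299: Fri (+1)  2300: Sat (+1)  2301: Sun (+1)
  2302: Mon (+1)  2303: Tue (+1)  2304: Thu (+2)  2305: Fri (+1)  2306: Sat (+1)
Wednesday years: 2280, 2286, 2297 — 3 in total.

3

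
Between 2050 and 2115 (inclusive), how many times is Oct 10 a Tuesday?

9

Track Oct 10's weekday year by year (advancing +1, or +2 across a Feb 29):
  2050: Mon  2051: Tue (+1) ✓  2052: Thu (+2)  2053: Fri (+1)  2054: Sat (+1)
  2055: Sun (+1)  2056: Tue (+2) ✓  2057: Wed (+1)  2058: Thu (+1)  2059: Fri (+1)
  2060: Sun (+2)  2061: Mon (+1)  2062: Tue (+1) ✓  2063: Wed (+1)  … (38 more years) …
  2102: Tue (+1) ✓  2103: Wed (+1)  2104: Fri (+2)  2105: Sat (+1)  2106: Sun (+1)
  2107: Mon (+1)  2108: Wed (+2)  2109: Thu (+1)  2110: Fri (+1)  2111: Sat (+1)
  2112: Mon (+2)  2113: Tue (+1) ✓  2114: Wed (+1)  2115: Thu (+1)
Tuesday years: 2051, 2056, 2062, 2073, 2079, 2084, 2090, 2102, 2113 — 9 in total.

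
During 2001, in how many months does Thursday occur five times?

4

A month of length L has five Thursdays iff its first Thursday is on day ≤ L−28 (so day 1–3 in a 31-day month, 1–2 in a 30-day month, day 1 in a leap February).
Checking each month of 2001: Jan starts Mon (31d); Feb starts Thu (28d); Mar starts Thu (31d) ✓; Apr starts Sun (30d); May starts Tue (31d) ✓; Jun starts Fri (30d); Jul starts Sun (31d); Aug starts Wed (31d) ✓; Sep starts Sat (30d); Oct starts Mon (31d); Nov starts Thu (30d) ✓; Dec starts Sat (31d).
Five-Thursday months: March, May, August, November → 4.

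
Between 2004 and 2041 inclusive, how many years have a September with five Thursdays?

September has 30 days; it has five Thursdays when Thursday falls among the first (month-length − 28) days — i.e. when September 1 is one of Thursday/Wednesday.
September 1 by year: 2004:Wed✓ 2005:Thu✓ 2006:Fri 2007:Sat 2008:Mon 2009:Tue 2010:Wed✓ 2011:Thu✓ 2012:Sat 2013:Sun 2014:Mon 2015:Tue 2016:Thu✓ 2017:Fri 2018:Sat …(8 more)… 2027:Wed✓ 2028:Fri 2029:Sat 2030:Sun 2031:Mon 2032:Wed✓ 2033:Thu✓ 2034:Fri 2035:Sat 2036:Mon 2037:Tue 2038:Wed✓ 2039:Thu✓ 2040:Sat 2041:Sun
Years with five Thursdays: 2004, 2005, 2010, 2011, 2016, 2021, 2022, 2027, 2032, 2033, 2038, 2039 → 12.

12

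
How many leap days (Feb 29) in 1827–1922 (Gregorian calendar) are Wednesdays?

3

Leap years in 1827–1922: 23 of them.
Feb 29 weekday advances by 5 (mod 7) from one leap year to the next four years later (or differs when a century non-leap intervenes).
Leap-day weekdays: 1828:Fri 1832:Wed✓ 1836:Mon 1840:Sat 1844:Thu 1848:Tue 1852:Sun 1856:Fri 1860:Wed✓ 1864:Mon 1868:Sat 1872:Thu 1876:Tue 1880:Sun 1884:Fri 1888:Wed✓ 1892:Mon 1896:Sat 1904:Mon 1908:Sat 1912:Thu 1916:Tue 1920:Sun
Wednesday: 1832, 1860, 1888 → 3.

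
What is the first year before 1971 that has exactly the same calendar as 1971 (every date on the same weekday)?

1965

Two years share a calendar iff Jan 1 falls on the same weekday and both are leap or both are common. 1971: Jan 1 is Friday, common year.
1970: Jan 1 Thursday, common
1969: Jan 1 Wednesday, common
1968: Jan 1 Monday, leap
1967: Jan 1 Sunday, common
1966: Jan 1 Saturday, common
1965: Jan 1 Friday, common
1965 matches on both conditions.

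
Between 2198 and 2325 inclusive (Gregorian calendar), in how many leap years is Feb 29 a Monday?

Leap years in 2198–2325: 30 of them.
Feb 29 weekday advances by 5 (mod 7) from one leap year to the next four years later (or differs when a century non-leap intervenes).
Leap-day weekdays: 2204:Wed 2208:Mon✓ 2212:Sat 2216:Thu 2220:Tue 2224:Sun 2228:Fri 2232:Wed 2236:Mon✓ 2240:Sat 2244:Thu 2248:Tue 2252:Sun …(4 more)… 2272:Thu 2276:Tue 2280:Sun 2284:Fri 2288:Wed 2292:Mon✓ 2296:Sat 2304:Mon✓ 2308:Sat 2312:Thu 2316:Tue 2320:Sun 2324:Fri
Monday: 2208, 2236, 2264, 2292, 2304 → 5.

5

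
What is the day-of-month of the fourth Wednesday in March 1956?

March 1, 1956 is a Thursday, so the first Wednesday is the 7th.
The fourth Wednesday is 7 + 21 = 28.

28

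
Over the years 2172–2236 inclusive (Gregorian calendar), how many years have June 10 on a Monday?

9

Track June 10's weekday year by year (advancing +1, or +2 across a Feb 29):
  2172: Wed  2173: Thu (+1)  2174: Fri (+1)  2175: Sat (+1)  2176: Mon (+2) ✓
  2177: Tue (+1)  2178: Wed (+1)  2179: Thu (+1)  2180: Sat (+2)  2181: Sun (+1)
  2182: Mon (+1) ✓  2183: Tue (+1)  2184: Thu (+2)  2185: Fri (+1)  … (37 more years) …
  2223: Tue (+1)  2224: Thu (+2)  2225: Fri (+1)  2226: Sat (+1)  2227: Sun (+1)
  2228: Tue (+2)  2229: Wed (+1)  2230: Thu (+1)  2231: Fri (+1)  2232: Sun (+2)
  2233: Mon (+1) ✓  2234: Tue (+1)  2235: Wed (+1)  2236: Fri (+2)
Monday years: 2176, 2182, 2193, 2199, 2205, 2211, 2216, 2222, 2233 — 9 in total.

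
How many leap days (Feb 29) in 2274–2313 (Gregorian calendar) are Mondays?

Leap years in 2274–2313: 9 of them.
Feb 29 weekday advances by 5 (mod 7) from one leap year to the next four years later (or differs when a century non-leap intervenes).
Leap-day weekdays: 2276:Tue 2280:Sun 2284:Fri 2288:Wed 2292:Mon✓ 2296:Sat 2304:Mon✓ 2308:Sat 2312:Thu
Monday: 2292, 2304 → 2.

2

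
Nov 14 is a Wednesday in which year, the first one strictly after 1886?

From one year to the next, a fixed date's weekday advances by 1, or by 2 when a Feb 29 lies between the two dates.
1886: November 14 is Sunday.
1887: Monday (+1)
1888: Wednesday (+2)
Nov 14 falls on a Wednesday in 1888.

1888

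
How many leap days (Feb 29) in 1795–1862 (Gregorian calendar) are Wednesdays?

Leap years in 1795–1862: 16 of them.
Feb 29 weekday advances by 5 (mod 7) from one leap year to the next four years later (or differs when a century non-leap intervenes).
Leap-day weekdays: 1796:Mon 1804:Wed✓ 1808:Mon 1812:Sat 1816:Thu 1820:Tue 1824:Sun 1828:Fri 1832:Wed✓ 1836:Mon 1840:Sat 1844:Thu 1848:Tue 1852:Sun 1856:Fri 1860:Wed✓
Wednesday: 1804, 1832, 1860 → 3.

3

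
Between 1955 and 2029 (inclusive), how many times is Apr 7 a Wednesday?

10

Track Apr 7's weekday year by year (advancing +1, or +2 across a Feb 29):
  1955: Thu  1956: Sat (+2)  1957: Sun (+1)  1958: Mon (+1)  1959: Tue (+1)
  1960: Thu (+2)  1961: Fri (+1)  1962: Sat (+1)  1963: Sun (+1)  1964: Tue (+2)
  1965: Wed (+1) ✓  1966: Thu (+1)  1967: Fri (+1)  1968: Sun (+2)  … (47 more years) …
  2016: Thu (+2)  2017: Fri (+1)  2018: Sat (+1)  2019: Sun (+1)  2020: Tue (+2)
  2021: Wed (+1) ✓  2022: Thu (+1)  2023: Fri (+1)  2024: Sun (+2)  2025: Mon (+1)
  2026: Tue (+1)  2027: Wed (+1) ✓  2028: Fri (+2)  2029: Sat (+1)
Wednesday years: 1965, 1971, 1976, 1982, 1993, 1999, 2004, 2010, 2021, 2027 — 10 in total.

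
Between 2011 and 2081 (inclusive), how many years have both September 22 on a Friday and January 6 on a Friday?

Check each year's weekday for September 22 and January 6:
  2011: Thu/Thu  2012: Sat/Fri  2013: Sun/Sun  2014: Mon/Mon  2015: Tue/Tue  2016: Thu/Wed  2017: Fri/Fri ✓  2018: Sat/Sat  2019: Sun/Sun  2020: Tue/Mon  2021: Wed/Wed  2022: Thu/Thu  2023: Fri/Fri ✓  2024: Sun/Sat  …(43 more)…  2068: Sat/Fri  2069: Sun/Sun  2070: Mon/Mon  2071: Tue/Tue  2072: Thu/Wed  2073: Fri/Fri ✓  2074: Sat/Sat  2075: Sun/Sun  2076: Tue/Mon  2077: Wed/Wed  2078: Thu/Thu  2079: Fri/Fri ✓  2080: Sun/Sat  2081: Mon/Mon
Both conditions hold in: 2017, 2023, 2034, 2045, 2051, 2062, 2073, 2079 — 8.

8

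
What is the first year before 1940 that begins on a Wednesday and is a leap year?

Jan 1 advances by 2 weekdays after a leap year and by 1 after a common year.
1940: Jan 1 is Monday (leap).
1939: Sunday
1938: Saturday
1937: Friday
1936: Wednesday (leap)
1936 begins on a Wednesday and is a leap year.

1936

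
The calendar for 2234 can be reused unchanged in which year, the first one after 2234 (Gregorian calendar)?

Two years share a calendar iff Jan 1 falls on the same weekday and both are leap or both are common. 2234: Jan 1 is Wednesday, common year.
2235: Jan 1 Thursday, common
2236: Jan 1 Friday, leap
2237: Jan 1 Sunday, common
2238: Jan 1 Monday, common
2239: Jan 1 Tuesday, common
2240: Jan 1 Wednesday, leap
2241: Jan 1 Friday, common
2242: Jan 1 Saturday, common
2243: Jan 1 Sunday, common
2244: Jan 1 Monday, leap
2245: Jan 1 Wednesday, common
2245 matches on both conditions.

2245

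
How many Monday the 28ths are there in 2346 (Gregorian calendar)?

2

Check the 28th of each month of 2346: Jan 28: Mon, Feb 28: Thu, Mar 28: Thu, Apr 28: Sun, May 28: Tue, Jun 28: Fri, Jul 28: Sun, Aug 28: Wed, Sep 28: Sat, Oct 28: Mon, Nov 28: Thu, Dec 28: Sat.
Monday occurs in January, October — 2 months.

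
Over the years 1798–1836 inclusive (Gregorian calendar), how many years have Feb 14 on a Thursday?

Track Feb 14's weekday year by year (advancing +1, or +2 across a Feb 29):
  1798: Wed  1799: Thu (+1) ✓  1800: Fri (+1)  1801: Sat (+1)  1802: Sun (+1)
  1803: Mon (+1)  1804: Tue (+1)  1805: Thu (+2) ✓  1806: Fri (+1)  1807: Sat (+1)
  1808: Sun (+1)  1809: Tue (+2)  1810: Wed (+1)  1811: Thu (+1) ✓  … (11 more years) …
  1823: Fri (+1)  1824: Sat (+1)  1825: Mon (+2)  1826: Tue (+1)  1827: Wed (+1)
  1828: Thu (+1) ✓  1829: Sat (+2)  1830: Sun (+1)  1831: Mon (+1)  1832: Tue (+1)
  1833: Thu (+2) ✓  1834: Fri (+1)  1835: Sat (+1)  1836: Sun (+1)
Thursday years: 1799, 1805, 1811, 1822, 1828, 1833 — 6 in total.

6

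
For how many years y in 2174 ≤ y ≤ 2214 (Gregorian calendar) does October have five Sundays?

October has 31 days; it has five Sundays when Sunday falls among the first (month-length − 28) days — i.e. when October 1 is one of Sunday/Saturday/Friday.
October 1 by year: 2174:Sat✓ 2175:Sun✓ 2176:Tue 2177:Wed 2178:Thu 2179:Fri✓ 2180:Sun✓ 2181:Mon 2182:Tue 2183:Wed 2184:Fri✓ 2185:Sat✓ 2186:Sun✓ 2187:Mon 2188:Wed …(11 more)… 2200:Wed 2201:Thu 2202:Fri✓ 2203:Sat✓ 2204:Mon 2205:Tue 2206:Wed 2207:Thu 2208:Sat✓ 2209:Sun✓ 2210:Mon 2211:Tue 2212:Thu 2213:Fri✓ 2214:Sat✓
Years with five Sundays: 2174, 2175, 2179, 2180, 2184, 2185, 2186, 2190, 2191, 2196, 2197, 2202, 2203, 2208, 2209, 2213, 2214 → 17.

17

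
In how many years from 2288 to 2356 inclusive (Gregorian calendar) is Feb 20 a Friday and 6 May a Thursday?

Check each year's weekday for Feb 20 and 6 May:
  2288: Mon/Sun  2289: Wed/Mon  2290: Thu/Tue  2291: Fri/Wed  2292: Sat/Fri  2293: Mon/Sat  2294: Tue/Sun  2295: Wed/Mon  2296: Thu/Wed  2297: Sat/Thu  2298: Sun/Fri  2299: Mon/Sat  2300: Tue/Sun  2301: Wed/Mon  …(41 more)…  2343: Sat/Thu  2344: Sun/Sat  2345: Tue/Sun  2346: Wed/Mon  2347: Thu/Tue  2348: Fri/Thu ✓  2349: Sun/Fri  2350: Mon/Sat  2351: Tue/Sun  2352: Wed/Tue  2353: Fri/Wed  2354: Sat/Thu  2355: Sun/Fri  2356: Mon/Sun
Both conditions hold in: 2320, 2348 — 2.

2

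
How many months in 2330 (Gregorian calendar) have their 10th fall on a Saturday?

1

Check the 10th of each month of 2330: Jan 10: Fri, Feb 10: Mon, Mar 10: Mon, Apr 10: Thu, May 10: Sat, Jun 10: Tue, Jul 10: Thu, Aug 10: Sun, Sep 10: Wed, Oct 10: Fri, Nov 10: Mon, Dec 10: Wed.
Saturday occurs in May — 1 month.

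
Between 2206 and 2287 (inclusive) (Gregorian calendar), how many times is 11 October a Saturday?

Track 11 October's weekday year by year (advancing +1, or +2 across a Feb 29):
  2206: Sat ✓  2207: Sun (+1)  2208: Tue (+2)  2209: Wed (+1)  2210: Thu (+1)
  2211: Fri (+1)  2212: Sun (+2)  2213: Mon (+1)  2214: Tue (+1)  2215: Wed (+1)
  2216: Fri (+2)  2217: Sat (+1) ✓  2218: Sun (+1)  2219: Mon (+1)  … (54 more years) …
  2274: Sun (+1)  2275: Mon (+1)  2276: Wed (+2)  2277: Thu (+1)  2278: Fri (+1)
  2279: Sat (+1) ✓  2280: Mon (+2)  2281: Tue (+1)  2282: Wed (+1)  2283: Thu (+1)
  2284: Sat (+2) ✓  2285: Sun (+1)  2286: Mon (+1)  2287: Tue (+1)
Saturday years: 2206, 2217, 2223, 2228, 2234, 2245, 2251, 2256, 2262, 2273, 2279, 2284 — 12 in total.

12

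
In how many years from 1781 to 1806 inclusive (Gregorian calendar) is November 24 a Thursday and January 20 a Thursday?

3

Check each year's weekday for November 24 and January 20:
  1781: Sat/Sat  1782: Sun/Sun  1783: Mon/Mon  1784: Wed/Tue  1785: Thu/Thu ✓  1786: Fri/Fri  1787: Sat/Sat  1788: Mon/Sun  1789: Tue/Tue  1790: Wed/Wed  1791: Thu/Thu ✓  1792: Sat/Fri  1793: Sun/Sun  1794: Mon/Mon  1795: Tue/Tue  1796: Thu/Wed  1797: Fri/Fri  1798: Sat/Sat  1799: Sun/Sun  1800: Mon/Mon  1801: Tue/Tue  1802: Wed/Wed  1803: Thu/Thu ✓  1804: Sat/Fri  1805: Sun/Sun  1806: Mon/Mon
Both conditions hold in: 1785, 1791, 1803 — 3.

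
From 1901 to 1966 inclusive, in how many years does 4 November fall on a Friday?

Track 4 November's weekday year by year (advancing +1, or +2 across a Feb 29):
  1901: Mon  1902: Tue (+1)  1903: Wed (+1)  1904: Fri (+2) ✓  1905: Sat (+1)
  1906: Sun (+1)  1907: Mon (+1)  1908: Wed (+2)  1909: Thu (+1)  1910: Fri (+1) ✓
  1911: Sat (+1)  1912: Mon (+2)  1913: Tue (+1)  1914: Wed (+1)  … (38 more years) …
  1953: Wed (+1)  1954: Thu (+1)  1955: Fri (+1) ✓  1956: Sun (+2)  1957: Mon (+1)
  1958: Tue (+1)  1959: Wed (+1)  1960: Fri (+2) ✓  1961: Sat (+1)  1962: Sun (+1)
  1963: Mon (+1)  1964: Wed (+2)  1965: Thu (+1)  1966: Fri (+1) ✓
Friday years: 1904, 1910, 1921, 1927, 1932, 1938, 1949, 1955, 1960, 1966 — 10 in total.

10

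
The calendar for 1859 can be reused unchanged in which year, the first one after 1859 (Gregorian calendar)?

Two years share a calendar iff Jan 1 falls on the same weekday and both are leap or both are common. 1859: Jan 1 is Saturday, common year.
1860: Jan 1 Sunday, leap
1861: Jan 1 Tuesday, common
1862: Jan 1 Wednesday, common
1863: Jan 1 Thursday, common
1864: Jan 1 Friday, leap
1865: Jan 1 Sunday, common
1866: Jan 1 Monday, common
1867: Jan 1 Tuesday, common
1868: Jan 1 Wednesday, leap
1869: Jan 1 Friday, common
1870: Jan 1 Saturday, common
1870 matches on both conditions.

1870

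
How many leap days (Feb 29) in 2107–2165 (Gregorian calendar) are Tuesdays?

Leap years in 2107–2165: 15 of them.
Feb 29 weekday advances by 5 (mod 7) from one leap year to the next four years later (or differs when a century non-leap intervenes).
Leap-day weekdays: 2108:Wed 2112:Mon 2116:Sat 2120:Thu 2124:Tue✓ 2128:Sun 2132:Fri 2136:Wed 2140:Mon 2144:Sat 2148:Thu 2152:Tue✓ 2156:Sun 2160:Fri 2164:Wed
Tuesday: 2124, 2152 → 2.

2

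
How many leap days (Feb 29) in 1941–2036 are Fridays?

4

Leap years in 1941–2036: 24 of them.
Feb 29 weekday advances by 5 (mod 7) from one leap year to the next four years later (or differs when a century non-leap intervenes).
Leap-day weekdays: 1944:Tue 1948:Sun 1952:Fri✓ 1956:Wed 1960:Mon 1964:Sat 1968:Thu 1972:Tue 1976:Sun 1980:Fri✓ 1984:Wed 1988:Mon 1992:Sat 1996:Thu 2000:Tue 2004:Sun 2008:Fri✓ 2012:Wed 2016:Mon 2020:Sat 2024:Thu 2028:Tue 2032:Sun 2036:Fri✓
Friday: 1952, 1980, 2008, 2036 → 4.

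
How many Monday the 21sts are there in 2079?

1

Check the 21st of each month of 2079: Jan 21: Sat, Feb 21: Tue, Mar 21: Tue, Apr 21: Fri, May 21: Sun, Jun 21: Wed, Jul 21: Fri, Aug 21: Mon, Sep 21: Thu, Oct 21: Sat, Nov 21: Tue, Dec 21: Thu.
Monday occurs in August — 1 month.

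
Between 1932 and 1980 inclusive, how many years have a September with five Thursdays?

14

September has 30 days; it has five Thursdays when Thursday falls among the first (month-length − 28) days — i.e. when September 1 is one of Thursday/Wednesday.
September 1 by year: 1932:Thu✓ 1933:Fri 1934:Sat 1935:Sun 1936:Tue 1937:Wed✓ 1938:Thu✓ 1939:Fri 1940:Sun 1941:Mon 1942:Tue 1943:Wed✓ 1944:Fri 1945:Sat 1946:Sun …(19 more)… 1966:Thu✓ 1967:Fri 1968:Sun 1969:Mon 1970:Tue 1971:Wed✓ 1972:Fri 1973:Sat 1974:Sun 1975:Mon 1976:Wed✓ 1977:Thu✓ 1978:Fri 1979:Sat 1980:Mon
Years with five Thursdays: 1932, 1937, 1938, 1943, 1948, 1949, 1954, 1955, 1960, 1965, 1966, 1971, 1976, 1977 → 14.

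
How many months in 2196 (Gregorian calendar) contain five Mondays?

A month of length L has five Mondays iff its first Monday is on day ≤ L−28 (so day 1–3 in a 31-day month, 1–2 in a 30-day month, day 1 in a leap February).
Checking each month of 2196: Jan starts Fri (31d); Feb starts Mon (29d) ✓; Mar starts Tue (31d); Apr starts Fri (30d); May starts Sun (31d) ✓; Jun starts Wed (30d); Jul starts Fri (31d); Aug starts Mon (31d) ✓; Sep starts Thu (30d); Oct starts Sat (31d) ✓; Nov starts Tue (30d); Dec starts Thu (31d).
Five-Monday months: February, May, August, October → 4.

4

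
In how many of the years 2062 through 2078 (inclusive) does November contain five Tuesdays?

November has 30 days; it has five Tuesdays when Tuesday falls among the first (month-length − 28) days — i.e. when November 1 is one of Tuesday/Monday.
November 1 by year: 2062:Wed 2063:Thu 2064:Sat 2065:Sun 2066:Mon✓ 2067:Tue✓ 2068:Thu 2069:Fri 2070:Sat 2071:Sun 2072:Tue✓ 2073:Wed 2074:Thu 2075:Fri 2076:Sun 2077:Mon✓ 2078:Tue✓
Years with five Tuesdays: 2066, 2067, 2072, 2077, 2078 → 5.

5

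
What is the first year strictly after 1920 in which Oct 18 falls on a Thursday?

1923

From one year to the next, a fixed date's weekday advances by 1, or by 2 when a Feb 29 lies between the two dates.
1920: October 18 is Monday.
1921: Tuesday (+1)
1922: Wednesday (+1)
1923: Thursday (+1)
Oct 18 falls on a Thursday in 1923.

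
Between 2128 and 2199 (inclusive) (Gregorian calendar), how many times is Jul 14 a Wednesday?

10

Track Jul 14's weekday year by year (advancing +1, or +2 across a Feb 29):
  2128: Wed ✓  2129: Thu (+1)  2130: Fri (+1)  2131: Sat (+1)  2132: Mon (+2)
  2133: Tue (+1)  2134: Wed (+1) ✓  2135: Thu (+1)  2136: Sat (+2)  2137: Sun (+1)
  2138: Mon (+1)  2139: Tue (+1)  2140: Thu (+2)  2141: Fri (+1)  … (44 more years) …
  2186: Fri (+1)  2187: Sat (+1)  2188: Mon (+2)  2189: Tue (+1)  2190: Wed (+1) ✓
  2191: Thu (+1)  2192: Sat (+2)  2193: Sun (+1)  2194: Mon (+1)  2195: Tue (+1)
  2196: Thu (+2)  2197: Fri (+1)  2198: Sat (+1)  2199: Sun (+1)
Wednesday years: 2128, 2134, 2145, 2151, 2156, 2162, 2173, 2179, 2184, 2190 — 10 in total.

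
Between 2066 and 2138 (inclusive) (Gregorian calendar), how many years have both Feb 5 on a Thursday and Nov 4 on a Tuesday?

Check each year's weekday for Feb 5 and Nov 4:
  2066: Fri/Thu  2067: Sat/Fri  2068: Sun/Sun  2069: Tue/Mon  2070: Wed/Tue  2071: Thu/Wed  2072: Fri/Fri  2073: Sun/Sat  2074: Mon/Sun  2075: Tue/Mon  2076: Wed/Wed  2077: Fri/Thu  2078: Sat/Fri  2079: Sun/Sat  …(45 more)…  2125: Mon/Sun  2126: Tue/Mon  2127: Wed/Tue  2128: Thu/Thu  2129: Sat/Fri  2130: Sun/Sat  2131: Mon/Sun  2132: Tue/Tue  2133: Thu/Wed  2134: Fri/Thu  2135: Sat/Fri  2136: Sun/Sun  2137: Tue/Mon  2138: Wed/Tue
Both conditions hold in: no year — 0.

0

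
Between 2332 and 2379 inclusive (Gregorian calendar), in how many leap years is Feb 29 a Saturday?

2

Leap years in 2332–2379: 12 of them.
Feb 29 weekday advances by 5 (mod 7) from one leap year to the next four years later (or differs when a century non-leap intervenes).
Leap-day weekdays: 2332:Mon 2336:Sat✓ 2340:Thu 2344:Tue 2348:Sun 2352:Fri 2356:Wed 2360:Mon 2364:Sat✓ 2368:Thu 2372:Tue 2376:Sun
Saturday: 2336, 2364 → 2.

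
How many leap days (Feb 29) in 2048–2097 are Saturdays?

2

Leap years in 2048–2097: 13 of them.
Feb 29 weekday advances by 5 (mod 7) from one leap year to the next four years later (or differs when a century non-leap intervenes).
Leap-day weekdays: 2048:Sat✓ 2052:Thu 2056:Tue 2060:Sun 2064:Fri 2068:Wed 2072:Mon 2076:Sat✓ 2080:Thu 2084:Tue 2088:Sun 2092:Fri 2096:Wed
Saturday: 2048, 2076 → 2.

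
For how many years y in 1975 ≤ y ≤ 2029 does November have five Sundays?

16

November has 30 days; it has five Sundays when Sunday falls among the first (month-length − 28) days — i.e. when November 1 is one of Sunday/Saturday.
November 1 by year: 1975:Sat✓ 1976:Mon 1977:Tue 1978:Wed 1979:Thu 1980:Sat✓ 1981:Sun✓ 1982:Mon 1983:Tue 1984:Thu 1985:Fri 1986:Sat✓ 1987:Sun✓ 1988:Tue 1989:Wed …(25 more)… 2015:Sun✓ 2016:Tue 2017:Wed 2018:Thu 2019:Fri 2020:Sun✓ 2021:Mon 2022:Tue 2023:Wed 2024:Fri 2025:Sat✓ 2026:Sun✓ 2027:Mon 2028:Wed 2029:Thu
Years with five Sundays: 1975, 1980, 1981, 1986, 1987, 1992, 1997, 1998, 2003, 2008, 2009, 2014, 2015, 2020, 2025, 2026 → 16.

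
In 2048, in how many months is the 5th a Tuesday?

1

Check the 5th of each month of 2048: Jan 5: Sun, Feb 5: Wed, Mar 5: Thu, Apr 5: Sun, May 5: Tue, Jun 5: Fri, Jul 5: Sun, Aug 5: Wed, Sep 5: Sat, Oct 5: Mon, Nov 5: Thu, Dec 5: Sat.
Tuesday occurs in May — 1 month.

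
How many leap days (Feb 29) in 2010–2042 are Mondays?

1

Leap years in 2010–2042: 8 of them.
Feb 29 weekday advances by 5 (mod 7) from one leap year to the next four years later (or differs when a century non-leap intervenes).
Leap-day weekdays: 2012:Wed 2016:Mon✓ 2020:Sat 2024:Thu 2028:Tue 2032:Sun 2036:Fri 2040:Wed
Monday: 2016 → 1.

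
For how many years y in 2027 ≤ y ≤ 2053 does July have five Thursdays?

July has 31 days; it has five Thursdays when Thursday falls among the first (month-length − 28) days — i.e. when July 1 is one of Thursday/Wednesday/Tuesday.
July 1 by year: 2027:Thu✓ 2028:Sat 2029:Sun 2030:Mon 2031:Tue✓ 2032:Thu✓ 2033:Fri 2034:Sat 2035:Sun 2036:Tue✓ 2037:Wed✓ 2038:Thu✓ 2039:Fri 2040:Sun 2041:Mon 2042:Tue✓ 2043:Wed✓ 2044:Fri 2045:Sat 2046:Sun 2047:Mon 2048:Wed✓ 2049:Thu✓ 2050:Fri 2051:Sat 2052:Mon 2053:Tue✓
Years with five Thursdays: 2027, 2031, 2032, 2036, 2037, 2038, 2042, 2043, 2048, 2049, 2053 → 11.

11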